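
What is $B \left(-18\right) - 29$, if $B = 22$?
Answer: $-425$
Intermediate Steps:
$B \left(-18\right) - 29 = 22 \left(-18\right) - 29 = -396 - 29 = -425$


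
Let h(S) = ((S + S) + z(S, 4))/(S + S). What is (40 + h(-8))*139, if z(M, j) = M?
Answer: 11537/2 ≈ 5768.5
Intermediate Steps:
h(S) = 3/2 (h(S) = ((S + S) + S)/(S + S) = (2*S + S)/((2*S)) = (3*S)*(1/(2*S)) = 3/2)
(40 + h(-8))*139 = (40 + 3/2)*139 = (83/2)*139 = 11537/2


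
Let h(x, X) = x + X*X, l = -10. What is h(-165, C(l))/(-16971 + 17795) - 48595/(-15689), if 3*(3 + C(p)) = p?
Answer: 85686521/29087406 ≈ 2.9458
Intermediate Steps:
C(p) = -3 + p/3
h(x, X) = x + X²
h(-165, C(l))/(-16971 + 17795) - 48595/(-15689) = (-165 + (-3 + (⅓)*(-10))²)/(-16971 + 17795) - 48595/(-15689) = (-165 + (-3 - 10/3)²)/824 - 48595*(-1/15689) = (-165 + (-19/3)²)*(1/824) + 48595/15689 = (-165 + 361/9)*(1/824) + 48595/15689 = -1124/9*1/824 + 48595/15689 = -281/1854 + 48595/15689 = 85686521/29087406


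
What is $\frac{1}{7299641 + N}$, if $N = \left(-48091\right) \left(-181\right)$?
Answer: $\frac{1}{16004112} \approx 6.2484 \cdot 10^{-8}$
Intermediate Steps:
$N = 8704471$
$\frac{1}{7299641 + N} = \frac{1}{7299641 + 8704471} = \frac{1}{16004112}$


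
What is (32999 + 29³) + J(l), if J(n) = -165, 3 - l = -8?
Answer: 57223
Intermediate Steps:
l = 11 (l = 3 - 1*(-8) = 3 + 8 = 11)
(32999 + 29³) + J(l) = (32999 + 29³) - 165 = (32999 + 24389) - 165 = 57388 - 165 = 57223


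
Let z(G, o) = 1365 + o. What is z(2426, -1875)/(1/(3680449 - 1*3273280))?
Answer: -207656190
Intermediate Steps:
z(2426, -1875)/(1/(3680449 - 1*3273280)) = (1365 - 1875)/(1/(3680449 - 1*3273280)) = -510/(1/(3680449 - 3273280)) = -510/(1/407169) = -510/1/407169 = -510*407169 = -207656190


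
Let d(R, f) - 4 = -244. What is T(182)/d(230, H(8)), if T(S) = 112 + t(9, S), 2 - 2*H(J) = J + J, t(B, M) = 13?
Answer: -25/48 ≈ -0.52083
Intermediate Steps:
H(J) = 1 - J (H(J) = 1 - (J + J)/2 = 1 - J)
T(S) = 125 (T(S) = 112 + 13 = 125)
d(R, f) = -240 (d(R, f) = 4 - 244 = -240)
T(182)/d(230, H(8)) = 125/(-240) = 125*(-1/240) = -25/48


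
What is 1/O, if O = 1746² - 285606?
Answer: 1/2762910 ≈ 3.6194e-7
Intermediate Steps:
O = 2762910 (O = 3048516 - 285606 = 2762910)
1/O = 1/2762910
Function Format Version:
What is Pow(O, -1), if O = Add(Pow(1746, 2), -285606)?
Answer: Rational(1, 2762910) ≈ 3.6194e-7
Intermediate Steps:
O = 2762910 (O = Add(3048516, -285606) = 2762910)
Pow(O, -1) = Pow(2762910, -1) = Rational(1, 2762910)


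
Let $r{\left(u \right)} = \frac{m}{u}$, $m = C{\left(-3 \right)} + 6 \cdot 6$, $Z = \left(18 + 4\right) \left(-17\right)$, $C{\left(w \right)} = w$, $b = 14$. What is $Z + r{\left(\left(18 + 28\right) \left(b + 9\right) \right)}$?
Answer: $- \frac{395659}{1058} \approx -373.97$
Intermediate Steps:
$Z = -374$ ($Z = 22 \left(-17\right) = -374$)
$m = 33$ ($m = -3 + 6 \cdot 6 = -3 + 36 = 33$)
$r{\left(u \right)} = \frac{33}{u}$
$Z + r{\left(\left(18 + 28\right) \left(b + 9\right) \right)} = -374 + \frac{33}{\left(18 + 28\right) \left(14 + 9\right)} = -374 + \frac{33}{46 \cdot 23} = -374 + \frac{33}{1058} = - \frac{395659}{1058}$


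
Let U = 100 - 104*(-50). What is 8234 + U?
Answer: 13534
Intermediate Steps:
U = 5300 (U = 100 + 5200 = 5300)
8234 + U = 8234 + 5300 = 13534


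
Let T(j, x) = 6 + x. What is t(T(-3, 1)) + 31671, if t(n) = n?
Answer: 31678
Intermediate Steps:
t(T(-3, 1)) + 31671 = (6 + 1) + 31671 = 7 + 31671 = 31678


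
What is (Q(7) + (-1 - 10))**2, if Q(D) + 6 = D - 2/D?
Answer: 5184/49 ≈ 105.80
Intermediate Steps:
Q(D) = -6 + D - 2/D (Q(D) = -6 + (D - 2/D) = -6 + D - 2/D)
(Q(7) + (-1 - 10))**2 = ((-6 + 7 - 2/7) + (-1 - 10))**2 = ((-6 + 7 - 2*1/7) - 11)**2 = ((-6 + 7 - 2/7) - 11)**2 = (5/7 - 11)**2 = (-72/7)**2 = 5184/49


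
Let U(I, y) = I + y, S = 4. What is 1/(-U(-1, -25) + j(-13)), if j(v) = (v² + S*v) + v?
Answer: 1/130 ≈ 0.0076923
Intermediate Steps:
j(v) = v² + 5*v (j(v) = (v² + 4*v) + v = v² + 5*v)
1/(-U(-1, -25) + j(-13)) = 1/(-(-1 - 25) - 13*(5 - 13)) = 1/(-1*(-26) - 13*(-8)) = 1/(26 + 104) = 1/130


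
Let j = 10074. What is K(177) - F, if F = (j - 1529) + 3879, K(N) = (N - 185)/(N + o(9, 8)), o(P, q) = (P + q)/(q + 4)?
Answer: -26599880/2141 ≈ -12424.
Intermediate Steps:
o(P, q) = (P + q)/(4 + q)
K(N) = (-185 + N)/(17/12 + N) (K(N) = (N - 185)/(N + (9 + 8)/(4 + 8)) = (-185 + N)/(N + 17/12) = (-185 + N)/(17/12 + N))
F = 12424 (F = (10074 - 1529) + 3879 = 8545 + 3879 = 12424)
K(177) - F = 12*(-185 + 177)/(17 + 12*177) - 1*12424 = 12*(-8)/(17 + 2124) - 12424 = 12*(-8)/2141 - 12424 = 12*(1/2141)*(-8) - 12424 = -96/2141 - 12424 = -26599880/2141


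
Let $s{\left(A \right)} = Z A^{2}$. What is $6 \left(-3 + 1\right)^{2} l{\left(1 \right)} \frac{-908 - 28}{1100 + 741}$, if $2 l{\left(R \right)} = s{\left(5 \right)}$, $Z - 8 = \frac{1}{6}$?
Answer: $- \frac{327600}{263} \approx -1245.6$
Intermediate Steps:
$Z = \frac{49}{6}$ ($Z = 8 + \frac{1}{6} = \frac{49}{6} \approx 8.1667$)
$s{\left(A \right)} = \frac{49 A^{2}}{6}$
$l{\left(R \right)} = \frac{1225}{12}$ ($l{\left(R \right)} = \frac{\frac{49}{6} \cdot 5^{2}}{2} = \frac{\frac{49}{6} \cdot 25}{2} = \frac{1}{2} \cdot \frac{1225}{6} = \frac{1225}{12}$)
$6 \left(-3 + 1\right)^{2} l{\left(1 \right)} \frac{-908 - 28}{1100 + 741} = 6 \left(-3 + 1\right)^{2} \cdot \frac{1225}{12} \frac{-908 - 28}{1100 + 741} = 6 \left(-2\right)^{2} \cdot \frac{1225}{12} \left(- \frac{936}{1841}\right) = 6 \cdot 4 \cdot \frac{1225}{12} \left(\left(-936\right) \frac{1}{1841}\right) = 24 \cdot \frac{1225}{12} \left(- \frac{936}{1841}\right) = 2450 \left(- \frac{936}{1841}\right) = - \frac{327600}{263}$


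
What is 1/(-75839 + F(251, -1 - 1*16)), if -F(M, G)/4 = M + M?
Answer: -1/77847 ≈ -1.2846e-5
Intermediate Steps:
F(M, G) = -8*M (F(M, G) = -4*(M + M) = -8*M)
1/(-75839 + F(251, -1 - 1*16)) = 1/(-75839 - 8*251) = 1/(-75839 - 2008) = 1/(-77847) = -1/77847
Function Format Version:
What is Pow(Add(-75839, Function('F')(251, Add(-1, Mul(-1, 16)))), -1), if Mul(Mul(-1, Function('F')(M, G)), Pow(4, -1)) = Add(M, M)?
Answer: Rational(-1, 77847) ≈ -1.2846e-5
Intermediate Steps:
Function('F')(M, G) = Mul(-8, M) (Function('F')(M, G) = Mul(-4, Add(M, M)) = Mul(-4, Mul(2, M)) = Mul(-8, M))
Pow(Add(-75839, Function('F')(251, Add(-1, Mul(-1, 16)))), -1) = Pow(Add(-75839, Mul(-8, 251)), -1) = Pow(Add(-75839, -2008), -1) = Pow(-77847, -1) = Rational(-1, 77847)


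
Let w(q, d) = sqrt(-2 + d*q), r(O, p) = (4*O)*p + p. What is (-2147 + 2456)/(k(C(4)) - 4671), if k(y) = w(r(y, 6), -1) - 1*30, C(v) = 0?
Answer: -1452609/22099409 - 618*I*sqrt(2)/22099409 ≈ -0.065731 - 3.9548e-5*I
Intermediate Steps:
r(O, p) = p + 4*O*p (r(O, p) = 4*O*p + p = p + 4*O*p)
k(y) = -30 + sqrt(-8 - 24*y) (k(y) = sqrt(-2 - 6*(1 + 4*y)) - 1*30 = sqrt(-2 - (6 + 24*y)) - 30 = sqrt(-2 + (-6 - 24*y)) - 30 = sqrt(-8 - 24*y) - 30 = -30 + sqrt(-8 - 24*y))
(-2147 + 2456)/(k(C(4)) - 4671) = (-2147 + 2456)/((-30 + 2*sqrt(-2 - 6*0)) - 4671) = 309/((-30 + 2*sqrt(-2 + 0)) - 4671) = 309/((-30 + 2*sqrt(-2)) - 4671) = 309/((-30 + 2*(I*sqrt(2))) - 4671) = 309/((-30 + 2*I*sqrt(2)) - 4671) = 309/(-4701 + 2*I*sqrt(2))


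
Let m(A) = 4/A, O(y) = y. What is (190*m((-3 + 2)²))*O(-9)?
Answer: -6840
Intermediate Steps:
(190*m((-3 + 2)²))*O(-9) = (190*(4/((-3 + 2)²)))*(-9) = (190*(4/((-1)²)))*(-9) = (190*(4/1))*(-9) = (190*(4*1))*(-9) = (190*4)*(-9) = 760*(-9) = -6840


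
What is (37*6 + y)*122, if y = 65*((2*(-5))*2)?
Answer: -131516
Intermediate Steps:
y = -1300 (y = 65*(-10*2) = 65*(-20) = -1300)
(37*6 + y)*122 = (37*6 - 1300)*122 = (222 - 1300)*122 = -1078*122 = -131516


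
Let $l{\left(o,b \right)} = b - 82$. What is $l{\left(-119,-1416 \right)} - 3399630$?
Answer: $-3401128$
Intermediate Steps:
$l{\left(o,b \right)} = -82 + b$ ($l{\left(o,b \right)} = b - 82 = -82 + b$)
$l{\left(-119,-1416 \right)} - 3399630 = \left(-82 - 1416\right) - 3399630 = -1498 - 3399630 = -3401128$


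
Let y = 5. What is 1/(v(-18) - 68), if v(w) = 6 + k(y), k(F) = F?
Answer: -1/57 ≈ -0.017544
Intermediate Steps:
v(w) = 11 (v(w) = 6 + 5 = 11)
1/(v(-18) - 68) = 1/(11 - 68) = 1/(-57) = -1/57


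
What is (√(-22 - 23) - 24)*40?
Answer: -960 + 120*I*√5 ≈ -960.0 + 268.33*I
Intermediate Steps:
(√(-22 - 23) - 24)*40 = (√(-45) - 24)*40 = (3*I*√5 - 24)*40 = (-24 + 3*I*√5)*40 = -960 + 120*I*√5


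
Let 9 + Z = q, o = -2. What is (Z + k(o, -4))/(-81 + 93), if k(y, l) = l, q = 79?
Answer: 11/2 ≈ 5.5000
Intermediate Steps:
Z = 70 (Z = -9 + 79 = 70)
(Z + k(o, -4))/(-81 + 93) = (70 - 4)/(-81 + 93) = 66/12 = (1/12)*66 = 11/2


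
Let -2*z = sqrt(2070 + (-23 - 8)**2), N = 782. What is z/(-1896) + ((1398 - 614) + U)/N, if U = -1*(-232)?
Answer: 508/391 + sqrt(3031)/3792 ≈ 1.3138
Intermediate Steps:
U = 232
z = -sqrt(3031)/2 (z = -sqrt(2070 + (-23 - 8)**2)/2 = -sqrt(2070 + (-31)**2)/2 = -sqrt(2070 + 961)/2 = -sqrt(3031)/2 ≈ -27.527)
z/(-1896) + ((1398 - 614) + U)/N = -sqrt(3031)/2/(-1896) + ((1398 - 614) + 232)/782 = -sqrt(3031)/2*(-1/1896) + (784 + 232)*(1/782) = sqrt(3031)/3792 + 1016*(1/782) = sqrt(3031)/3792 + 508/391 = 508/391 + sqrt(3031)/3792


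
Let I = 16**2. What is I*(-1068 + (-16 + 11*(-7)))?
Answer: -297216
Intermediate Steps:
I = 256
I*(-1068 + (-16 + 11*(-7))) = 256*(-1068 + (-16 + 11*(-7))) = 256*(-1068 + (-16 - 77)) = 256*(-1068 - 93) = 256*(-1161) = -297216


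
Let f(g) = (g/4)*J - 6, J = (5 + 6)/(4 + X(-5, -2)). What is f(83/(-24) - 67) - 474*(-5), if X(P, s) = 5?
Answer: 2023895/864 ≈ 2342.5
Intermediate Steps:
J = 11/9 (J = (5 + 6)/(4 + 5) = 11/9 ≈ 1.2222)
f(g) = -6 + 11*g/36 (f(g) = (g/4)*(11/9) - 6 = 11*g/36 - 6 = -6 + 11*g/36)
f(83/(-24) - 67) - 474*(-5) = (-6 + 11*(83/(-24) - 67)/36) - 474*(-5) = (-6 + 11*(83*(-1/24) - 67)/36) + 2370 = (-6 + 11*(-83/24 - 67)/36) + 2370 = (-6 + (11/36)*(-1691/24)) + 2370 = (-6 - 18601/864) + 2370 = -23785/864 + 2370 = 2023895/864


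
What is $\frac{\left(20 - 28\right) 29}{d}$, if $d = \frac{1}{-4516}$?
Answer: $1047712$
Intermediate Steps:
$d = - \frac{1}{4516} \approx -0.00022143$
$\frac{\left(20 - 28\right) 29}{d} = \frac{\left(20 - 28\right) 29}{- \frac{1}{4516}} = \left(-8\right) 29 \left(-4516\right) = \left(-232\right) \left(-4516\right) = 1047712$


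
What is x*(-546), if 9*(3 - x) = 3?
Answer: -1456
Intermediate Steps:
x = 8/3 (x = 3 - 1/9*3 = 3 - 1/3 = 8/3 ≈ 2.6667)
x*(-546) = (8/3)*(-546) = -1456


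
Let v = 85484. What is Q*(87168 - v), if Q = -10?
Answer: -16840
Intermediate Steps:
Q*(87168 - v) = -10*(87168 - 1*85484) = -10*(87168 - 85484) = -10*1684 = -16840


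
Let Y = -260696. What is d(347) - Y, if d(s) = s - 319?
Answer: 260724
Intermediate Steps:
d(s) = -319 + s
d(347) - Y = (-319 + 347) - 1*(-260696) = 28 + 260696 = 260724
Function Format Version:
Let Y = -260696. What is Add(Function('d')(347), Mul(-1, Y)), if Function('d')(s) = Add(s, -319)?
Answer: 260724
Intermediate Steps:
Function('d')(s) = Add(-319, s)
Add(Function('d')(347), Mul(-1, Y)) = Add(Add(-319, 347), Mul(-1, -260696)) = Add(28, 260696) = 260724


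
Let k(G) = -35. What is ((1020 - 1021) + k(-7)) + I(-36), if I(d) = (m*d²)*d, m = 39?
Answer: -1819620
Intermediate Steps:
I(d) = 39*d³ (I(d) = (39*d²)*d = 39*d³)
((1020 - 1021) + k(-7)) + I(-36) = ((1020 - 1021) - 35) + 39*(-36)³ = (-1 - 35) + 39*(-46656) = -36 - 1819584 = -1819620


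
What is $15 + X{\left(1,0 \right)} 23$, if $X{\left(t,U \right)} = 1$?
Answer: $38$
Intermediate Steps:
$15 + X{\left(1,0 \right)} 23 = 15 + 1 \cdot 23 = 15 + 23 = 38$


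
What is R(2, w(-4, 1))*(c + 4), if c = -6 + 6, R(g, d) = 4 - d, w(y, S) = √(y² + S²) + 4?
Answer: -4*√17 ≈ -16.492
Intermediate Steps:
w(y, S) = 4 + √(S² + y²) (w(y, S) = √(S² + y²) + 4 = 4 + √(S² + y²))
c = 0
R(2, w(-4, 1))*(c + 4) = (4 - (4 + √(1² + (-4)²)))*(0 + 4) = (4 - (4 + √(1 + 16)))*4 = (4 - (4 + √17))*4 = (4 + (-4 - √17))*4 = -√17*4 = -4*√17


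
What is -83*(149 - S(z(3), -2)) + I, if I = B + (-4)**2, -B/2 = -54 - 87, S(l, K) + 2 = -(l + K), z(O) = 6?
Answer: -12567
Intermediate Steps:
S(l, K) = -2 - K - l (S(l, K) = -2 - (l + K) = -2 - (K + l) = -2 + (-K - l) = -2 - K - l)
B = 282 (B = -2*(-54 - 87) = -2*(-141) = 282)
I = 298 (I = 282 + (-4)**2 = 282 + 16 = 298)
-83*(149 - S(z(3), -2)) + I = -83*(149 - (-2 - 1*(-2) - 1*6)) + 298 = -83*(149 - (-2 + 2 - 6)) + 298 = -83*(149 - 1*(-6)) + 298 = -83*(149 + 6) + 298 = -83*155 + 298 = -12865 + 298 = -12567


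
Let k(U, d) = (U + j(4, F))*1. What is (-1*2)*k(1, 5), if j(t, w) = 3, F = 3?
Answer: -8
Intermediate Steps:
k(U, d) = 3 + U (k(U, d) = (U + 3)*1 = (3 + U)*1 = 3 + U)
(-1*2)*k(1, 5) = (-1*2)*(3 + 1) = -2*4 = -8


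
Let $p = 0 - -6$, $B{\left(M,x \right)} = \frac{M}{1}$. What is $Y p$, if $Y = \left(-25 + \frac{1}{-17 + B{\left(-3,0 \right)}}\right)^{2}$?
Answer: $\frac{753003}{200} \approx 3765.0$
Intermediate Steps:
$B{\left(M,x \right)} = M$ ($B{\left(M,x \right)} = M 1 = M$)
$Y = \frac{251001}{400}$ ($Y = \left(-25 + \frac{1}{-17 - 3}\right)^{2} = \left(-25 + \frac{1}{-20}\right)^{2} = \left(-25 - \frac{1}{20}\right)^{2} = \left(- \frac{501}{20}\right)^{2} = \frac{251001}{400} \approx 627.5$)
$p = 6$ ($p = 0 + 6 = 6$)
$Y p = \frac{251001}{400} \cdot 6 = \frac{753003}{200}$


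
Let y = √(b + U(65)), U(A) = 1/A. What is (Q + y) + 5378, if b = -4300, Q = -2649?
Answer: 2729 + I*√18167435/65 ≈ 2729.0 + 65.574*I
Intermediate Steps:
y = I*√18167435/65 (y = √(-4300 + 1/65) = √(-279499/65) = I*√18167435/65 ≈ 65.574*I)
(Q + y) + 5378 = (-2649 + I*√18167435/65) + 5378 = 2729 + I*√18167435/65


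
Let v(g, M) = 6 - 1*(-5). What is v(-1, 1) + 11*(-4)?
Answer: -33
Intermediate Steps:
v(g, M) = 11 (v(g, M) = 6 + 5 = 11)
v(-1, 1) + 11*(-4) = 11 + 11*(-4) = 11 - 44 = -33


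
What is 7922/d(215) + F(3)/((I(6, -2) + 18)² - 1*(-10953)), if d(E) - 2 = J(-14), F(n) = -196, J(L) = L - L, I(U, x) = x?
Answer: 44398653/11209 ≈ 3961.0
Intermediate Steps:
J(L) = 0
d(E) = 2 (d(E) = 2 + 0 = 2)
7922/d(215) + F(3)/((I(6, -2) + 18)² - 1*(-10953)) = 7922/2 - 196/((-2 + 18)² - 1*(-10953)) = 7922*(½) - 196/(16² + 10953) = 3961 - 196/(256 + 10953) = 3961 - 196/11209 = 44398653/11209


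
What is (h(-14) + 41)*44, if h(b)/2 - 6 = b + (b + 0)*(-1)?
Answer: 2332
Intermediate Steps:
h(b) = 12 (h(b) = 12 + 2*(b + (b + 0)*(-1)) = 12 + 2*(b + b*(-1)) = 12 + 2*(b - b) = 12 + 2*0 = 12 + 0 = 12)
(h(-14) + 41)*44 = (12 + 41)*44 = 53*44 = 2332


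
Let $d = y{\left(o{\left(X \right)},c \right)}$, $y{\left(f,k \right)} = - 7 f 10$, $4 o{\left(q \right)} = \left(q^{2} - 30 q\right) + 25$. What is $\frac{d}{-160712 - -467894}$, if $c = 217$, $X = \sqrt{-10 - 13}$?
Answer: $- \frac{35}{307182} + \frac{175 i \sqrt{23}}{102394} \approx -0.00011394 + 0.0081965 i$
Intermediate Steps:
$X = i \sqrt{23}$ ($X = \sqrt{-23} = i \sqrt{23} \approx 4.7958 i$)
$o{\left(q \right)} = \frac{25}{4} - \frac{15 q}{2} + \frac{q^{2}}{4}$ ($o{\left(q \right)} = \frac{\left(q^{2} - 30 q\right) + 25}{4} = \frac{25 + q^{2} - 30 q}{4} = \frac{25}{4} - \frac{15 q}{2} + \frac{q^{2}}{4}$)
$y{\left(f,k \right)} = - 70 f$
$d = -35 + 525 i \sqrt{23}$ ($d = - 70 \left(\frac{25}{4} - \frac{15 i \sqrt{23}}{2} + \frac{\left(i \sqrt{23}\right)^{2}}{4}\right) = - 70 \left(\frac{25}{4} - \frac{15 i \sqrt{23}}{2} + \frac{1}{4} \left(-23\right)\right) = - 70 \left(\frac{25}{4} - \frac{15 i \sqrt{23}}{2} - \frac{23}{4}\right) = - 70 \left(\frac{1}{2} - \frac{15 i \sqrt{23}}{2}\right) = -35 + 525 i \sqrt{23} \approx -35.0 + 2517.8 i$)
$\frac{d}{-160712 - -467894} = \frac{-35 + 525 i \sqrt{23}}{-160712 - -467894} = \frac{-35 + 525 i \sqrt{23}}{-160712 + 467894} = \frac{-35 + 525 i \sqrt{23}}{307182} = \left(-35 + 525 i \sqrt{23}\right) \frac{1}{307182} = - \frac{35}{307182} + \frac{175 i \sqrt{23}}{102394}$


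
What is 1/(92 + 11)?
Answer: 1/103 ≈ 0.0097087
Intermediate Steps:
1/(92 + 11) = 1/103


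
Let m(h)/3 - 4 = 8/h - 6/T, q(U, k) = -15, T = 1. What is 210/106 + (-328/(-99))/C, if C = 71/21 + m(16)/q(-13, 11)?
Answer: 3895325/1351977 ≈ 2.8812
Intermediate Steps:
m(h) = -6 + 24/h (m(h) = 12 + 3*(8/h - 6/1) = 12 + 3*(8/h - 6*1) = 12 + 3*(8/h - 6) = 12 + 3*(-6 + 8/h) = 12 + (-18 + 24/h) = -6 + 24/h)
C = 773/210 (C = 71/21 + (-6 + 24/16)/(-15) = 71*(1/21) + (-6 + 24*(1/16))*(-1/15) = 71/21 + (-6 + 3/2)*(-1/15) = 71/21 - 9/2*(-1/15) = 71/21 + 3/10 = 773/210 ≈ 3.6810)
210/106 + (-328/(-99))/C = 210/106 + (-328/(-99))/(773/210) = 210*(1/106) - 328*(-1/99)*(210/773) = 105/53 + (328/99)*(210/773) = 105/53 + 22960/25509 = 3895325/1351977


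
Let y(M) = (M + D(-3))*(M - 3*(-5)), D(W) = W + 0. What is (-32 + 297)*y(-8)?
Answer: -20405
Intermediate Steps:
D(W) = W
y(M) = (-3 + M)*(15 + M) (y(M) = (M - 3)*(M - 3*(-5)) = (-3 + M)*(M + 15) = (-3 + M)*(15 + M))
(-32 + 297)*y(-8) = (-32 + 297)*(-45 + (-8)² + 12*(-8)) = 265*(-45 + 64 - 96) = 265*(-77) = -20405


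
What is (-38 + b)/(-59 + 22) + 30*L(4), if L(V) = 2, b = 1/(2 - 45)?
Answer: 97095/1591 ≈ 61.028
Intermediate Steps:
b = -1/43 (b = 1/(-43) = -1/43 ≈ -0.023256)
(-38 + b)/(-59 + 22) + 30*L(4) = (-38 - 1/43)/(-59 + 22) + 30*2 = -1635/43/(-37) + 60 = -1635/43*(-1/37) + 60 = 1635/1591 + 60 = 97095/1591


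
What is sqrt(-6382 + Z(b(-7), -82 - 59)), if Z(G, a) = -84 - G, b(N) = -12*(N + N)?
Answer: I*sqrt(6634) ≈ 81.449*I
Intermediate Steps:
b(N) = -24*N
sqrt(-6382 + Z(b(-7), -82 - 59)) = sqrt(-6382 + (-84 - (-24)*(-7))) = sqrt(-6382 + (-84 - 1*168)) = sqrt(-6382 + (-84 - 168)) = sqrt(-6382 - 252) = sqrt(-6634) = I*sqrt(6634)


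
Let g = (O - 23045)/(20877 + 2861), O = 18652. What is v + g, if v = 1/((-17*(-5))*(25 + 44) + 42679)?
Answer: -106615027/576168736 ≈ -0.18504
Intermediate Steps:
g = -4393/23738 (g = (18652 - 23045)/(20877 + 2861) = -4393/23738 ≈ -0.18506)
v = 1/48544 (v = 1/(85*69 + 42679) = 1/(5865 + 42679) = 1/48544 ≈ 2.0600e-5)
v + g = 1/48544 - 4393/23738 = -106615027/576168736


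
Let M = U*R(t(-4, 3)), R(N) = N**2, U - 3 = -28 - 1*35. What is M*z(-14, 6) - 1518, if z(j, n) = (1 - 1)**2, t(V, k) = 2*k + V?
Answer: -1518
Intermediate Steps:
t(V, k) = V + 2*k
U = -60 (U = 3 + (-28 - 1*35) = 3 + (-28 - 35) = 3 - 63 = -60)
z(j, n) = 0 (z(j, n) = 0**2 = 0)
M = -240 (M = -60*(-4 + 2*3)**2 = -60*(-4 + 6)**2 = -60*2**2 = -60*4 = -240)
M*z(-14, 6) - 1518 = -240*0 - 1518 = 0 - 1518 = -1518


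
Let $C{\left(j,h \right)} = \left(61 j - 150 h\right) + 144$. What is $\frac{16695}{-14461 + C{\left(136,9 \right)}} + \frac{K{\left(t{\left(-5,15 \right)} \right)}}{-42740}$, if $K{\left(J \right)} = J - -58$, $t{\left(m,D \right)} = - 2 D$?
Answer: $- \frac{2832344}{1250145} \approx -2.2656$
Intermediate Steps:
$C{\left(j,h \right)} = 144 - 150 h + 61 j$ ($C{\left(j,h \right)} = \left(- 150 h + 61 j\right) + 144 = 144 - 150 h + 61 j$)
$K{\left(J \right)} = 58 + J$ ($K{\left(J \right)} = J + 58 = 58 + J$)
$\frac{16695}{-14461 + C{\left(136,9 \right)}} + \frac{K{\left(t{\left(-5,15 \right)} \right)}}{-42740} = \frac{16695}{-14461 + \left(144 - 1350 + 61 \cdot 136\right)} + \frac{58 - 30}{-42740} = \frac{16695}{-14461 + \left(144 - 1350 + 8296\right)} + \left(58 - 30\right) \left(- \frac{1}{42740}\right) = \frac{16695}{-14461 + 7090} + 28 \left(- \frac{1}{42740}\right) = \frac{16695}{-7371} - \frac{7}{10685} = 16695 \left(- \frac{1}{7371}\right) - \frac{7}{10685} = - \frac{265}{117} - \frac{7}{10685} = - \frac{2832344}{1250145}$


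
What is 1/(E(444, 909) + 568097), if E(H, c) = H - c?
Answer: 1/567632 ≈ 1.7617e-6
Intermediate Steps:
1/(E(444, 909) + 568097) = 1/((444 - 1*909) + 568097) = 1/((444 - 909) + 568097) = 1/(-465 + 568097) = 1/567632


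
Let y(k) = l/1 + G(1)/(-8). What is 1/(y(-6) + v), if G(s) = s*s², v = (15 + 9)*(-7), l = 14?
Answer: -8/1233 ≈ -0.0064882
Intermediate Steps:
v = -168 (v = 24*(-7) = -168)
G(s) = s³
y(k) = 111/8 (y(k) = 14/1 + 1³/(-8) = 14*1 + 1*(-⅛) = 14 - ⅛ = 111/8)
1/(y(-6) + v) = 1/(111/8 - 168) = 1/(-1233/8) = -8/1233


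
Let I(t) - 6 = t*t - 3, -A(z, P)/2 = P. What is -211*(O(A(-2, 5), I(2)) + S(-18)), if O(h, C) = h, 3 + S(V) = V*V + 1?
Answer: -65832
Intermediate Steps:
A(z, P) = -2*P
S(V) = -2 + V² (S(V) = -3 + (V*V + 1) = -3 + (V² + 1) = -3 + (1 + V²) = -2 + V²)
I(t) = 3 + t² (I(t) = 6 + (t*t - 3) = 6 + (t² - 3) = 6 + (-3 + t²) = 3 + t²)
-211*(O(A(-2, 5), I(2)) + S(-18)) = -211*(-2*5 + (-2 + (-18)²)) = -211*(-10 + (-2 + 324)) = -211*(-10 + 322) = -211*312 = -65832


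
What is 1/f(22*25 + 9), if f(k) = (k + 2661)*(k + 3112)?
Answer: 1/11820620 ≈ 8.4598e-8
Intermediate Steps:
f(k) = (2661 + k)*(3112 + k)
1/f(22*25 + 9) = 1/(8281032 + (22*25 + 9)² + 5773*(22*25 + 9)) = 1/(8281032 + (550 + 9)² + 5773*(550 + 9)) = 1/(8281032 + 559² + 5773*559) = 1/(8281032 + 312481 + 3227107) = 1/11820620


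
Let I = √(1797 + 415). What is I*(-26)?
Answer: -52*√553 ≈ -1222.8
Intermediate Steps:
I = 2*√553 (I = √2212 = 2*√553 ≈ 47.032)
I*(-26) = (2*√553)*(-26) = -52*√553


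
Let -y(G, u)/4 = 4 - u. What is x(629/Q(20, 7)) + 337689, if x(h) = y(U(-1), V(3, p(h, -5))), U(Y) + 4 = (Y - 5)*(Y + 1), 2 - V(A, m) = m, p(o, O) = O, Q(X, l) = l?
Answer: 337701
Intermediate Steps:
V(A, m) = 2 - m
U(Y) = -4 + (1 + Y)*(-5 + Y) (U(Y) = -4 + (Y - 5)*(Y + 1) = -4 + (-5 + Y)*(1 + Y) = -4 + (1 + Y)*(-5 + Y))
y(G, u) = -16 + 4*u (y(G, u) = -4*(4 - u) = -16 + 4*u)
x(h) = 12 (x(h) = -16 + 4*(2 - 1*(-5)) = -16 + 4*(2 + 5) = -16 + 4*7 = -16 + 28 = 12)
x(629/Q(20, 7)) + 337689 = 12 + 337689 = 337701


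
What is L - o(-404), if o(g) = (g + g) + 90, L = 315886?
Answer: 316604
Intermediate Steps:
o(g) = 90 + 2*g (o(g) = 2*g + 90 = 90 + 2*g)
L - o(-404) = 315886 - (90 + 2*(-404)) = 315886 - (90 - 808) = 315886 - 1*(-718) = 315886 + 718 = 316604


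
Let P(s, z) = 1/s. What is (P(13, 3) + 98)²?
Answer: 1625625/169 ≈ 9619.1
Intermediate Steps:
(P(13, 3) + 98)² = (1/13 + 98)² = (1275/13)² = 1625625/169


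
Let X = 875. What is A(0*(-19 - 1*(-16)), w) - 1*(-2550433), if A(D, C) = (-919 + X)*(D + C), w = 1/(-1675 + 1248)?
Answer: 1089034935/427 ≈ 2.5504e+6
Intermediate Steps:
w = -1/427 (w = 1/(-427) = -1/427 ≈ -0.0023419)
A(D, C) = -44*C - 44*D (A(D, C) = (-919 + 875)*(D + C) = -44*(C + D) = -44*C - 44*D)
A(0*(-19 - 1*(-16)), w) - 1*(-2550433) = (-44*(-1/427) - 0*(-19 - 1*(-16))) - 1*(-2550433) = (44/427 - 0*(-19 + 16)) + 2550433 = (44/427 - 0*(-3)) + 2550433 = (44/427 - 44*0) + 2550433 = (44/427 + 0) + 2550433 = 44/427 + 2550433 = 1089034935/427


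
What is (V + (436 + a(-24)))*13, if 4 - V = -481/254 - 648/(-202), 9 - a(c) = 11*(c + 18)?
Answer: 171315235/25654 ≈ 6677.9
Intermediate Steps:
a(c) = -189 - 11*c (a(c) = 9 - 11*(c + 18) = 9 - 11*(18 + c) = 9 - (198 + 11*c) = 9 + (-198 - 11*c) = -189 - 11*c)
V = 68901/25654 (V = 4 - (-481/254 - 648/(-202)) = 4 - (-481*1/254 - 648*(-1/202)) = 4 - (-481/254 + 324/101) = 4 - 1*33715/25654 = 4 - 33715/25654 = 68901/25654 ≈ 2.6858)
(V + (436 + a(-24)))*13 = (68901/25654 + (436 + (-189 - 11*(-24))))*13 = (68901/25654 + (436 + (-189 + 264)))*13 = (68901/25654 + (436 + 75))*13 = (68901/25654 + 511)*13 = (13178095/25654)*13 = 171315235/25654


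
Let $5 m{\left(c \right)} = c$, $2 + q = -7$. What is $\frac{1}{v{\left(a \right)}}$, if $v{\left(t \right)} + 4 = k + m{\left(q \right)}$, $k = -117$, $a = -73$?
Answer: $- \frac{5}{614} \approx -0.0081433$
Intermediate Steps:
$q = -9$ ($q = -2 - 7 = -9$)
$m{\left(c \right)} = \frac{c}{5}$
$v{\left(t \right)} = - \frac{614}{5}$ ($v{\left(t \right)} = -4 + \left(-117 + \frac{1}{5} \left(-9\right)\right) = -4 - \frac{594}{5} = - \frac{614}{5}$)
$\frac{1}{v{\left(a \right)}} = \frac{1}{- \frac{614}{5}} = - \frac{5}{614}$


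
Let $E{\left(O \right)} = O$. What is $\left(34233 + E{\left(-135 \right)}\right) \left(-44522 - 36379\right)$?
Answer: $-2758562298$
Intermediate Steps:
$\left(34233 + E{\left(-135 \right)}\right) \left(-44522 - 36379\right) = \left(34233 - 135\right) \left(-44522 - 36379\right) = 34098 \left(-80901\right) = -2758562298$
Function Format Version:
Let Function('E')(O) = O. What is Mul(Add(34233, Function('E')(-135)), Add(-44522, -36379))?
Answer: -2758562298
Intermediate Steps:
Mul(Add(34233, Function('E')(-135)), Add(-44522, -36379)) = Mul(Add(34233, -135), Add(-44522, -36379)) = Mul(34098, -80901) = -2758562298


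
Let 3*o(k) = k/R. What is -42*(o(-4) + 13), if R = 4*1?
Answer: -532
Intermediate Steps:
R = 4
o(k) = k/12 (o(k) = (k/4)/3 = k/12)
-42*(o(-4) + 13) = -42*((1/12)*(-4) + 13) = -42*(-⅓ + 13) = -42*38/3 = -532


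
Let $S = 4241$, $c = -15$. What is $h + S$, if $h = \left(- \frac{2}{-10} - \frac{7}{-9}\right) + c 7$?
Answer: $\frac{186164}{45} \approx 4137.0$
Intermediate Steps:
$h = - \frac{4681}{45}$ ($h = \left(- \frac{2}{-10} - \frac{7}{-9}\right) - 105 = \left(\left(-2\right) \left(- \frac{1}{10}\right) - - \frac{7}{9}\right) - 105 = \left(\frac{1}{5} + \frac{7}{9}\right) - 105 = \frac{44}{45} - 105 = - \frac{4681}{45} \approx -104.02$)
$h + S = - \frac{4681}{45} + 4241 = \frac{186164}{45}$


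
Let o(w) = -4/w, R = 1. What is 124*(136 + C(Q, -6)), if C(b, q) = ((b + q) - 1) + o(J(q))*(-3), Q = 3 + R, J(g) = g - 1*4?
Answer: 81716/5 ≈ 16343.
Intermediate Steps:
J(g) = -4 + g (J(g) = g - 4 = -4 + g)
Q = 4 (Q = 3 + 1 = 4)
C(b, q) = -1 + b + q + 12/(-4 + q) (C(b, q) = ((b + q) - 1) - 4/(-4 + q)*(-3) = (-1 + b + q) + 12/(-4 + q) = -1 + b + q + 12/(-4 + q))
124*(136 + C(Q, -6)) = 124*(136 + (12 + (-4 - 6)*(-1 + 4 - 6))/(-4 - 6)) = 124*(136 + (12 - 10*(-3))/(-10)) = 124*(136 - (12 + 30)/10) = 124*(136 - 1/10*42) = 124*(136 - 21/5) = 124*(659/5) = 81716/5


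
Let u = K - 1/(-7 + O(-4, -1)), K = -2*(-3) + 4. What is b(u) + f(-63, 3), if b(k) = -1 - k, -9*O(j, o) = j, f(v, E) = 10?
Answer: -68/59 ≈ -1.1525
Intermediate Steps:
O(j, o) = -j/9
K = 10 (K = 6 + 4 = 10)
u = 599/59 (u = 10 - 1/(-7 - 1/9*(-4)) = 10 - 1/(-7 + 4/9) = 10 - 1/(-59/9) = 10 - 1*(-9/59) = 10 + 9/59 = 599/59 ≈ 10.153)
b(u) + f(-63, 3) = (-1 - 1*599/59) + 10 = (-1 - 599/59) + 10 = -658/59 + 10 = -68/59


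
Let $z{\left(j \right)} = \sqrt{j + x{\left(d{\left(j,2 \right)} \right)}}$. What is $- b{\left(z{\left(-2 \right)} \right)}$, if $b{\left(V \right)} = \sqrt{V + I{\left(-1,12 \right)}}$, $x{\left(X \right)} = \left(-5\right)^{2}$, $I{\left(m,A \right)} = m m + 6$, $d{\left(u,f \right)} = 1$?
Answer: $- \sqrt{7 + \sqrt{23}} \approx -3.4345$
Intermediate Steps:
$I{\left(m,A \right)} = 6 + m^{2}$ ($I{\left(m,A \right)} = m^{2} + 6 = 6 + m^{2}$)
$x{\left(X \right)} = 25$
$z{\left(j \right)} = \sqrt{25 + j}$ ($z{\left(j \right)} = \sqrt{j + 25} = \sqrt{25 + j}$)
$b{\left(V \right)} = \sqrt{7 + V}$ ($b{\left(V \right)} = \sqrt{V + \left(6 + \left(-1\right)^{2}\right)} = \sqrt{V + \left(6 + 1\right)} = \sqrt{V + 7} = \sqrt{7 + V}$)
$- b{\left(z{\left(-2 \right)} \right)} = - \sqrt{7 + \sqrt{25 - 2}} = - \sqrt{7 + \sqrt{23}}$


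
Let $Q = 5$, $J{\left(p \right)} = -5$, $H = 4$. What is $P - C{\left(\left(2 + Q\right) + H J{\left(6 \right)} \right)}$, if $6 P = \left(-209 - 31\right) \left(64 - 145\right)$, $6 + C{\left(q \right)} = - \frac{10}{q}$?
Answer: $\frac{42188}{13} \approx 3245.2$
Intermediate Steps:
$C{\left(q \right)} = -6 - \frac{10}{q}$
$P = 3240$ ($P = \frac{\left(-209 - 31\right) \left(64 - 145\right)}{6} = \frac{\left(-240\right) \left(-81\right)}{6} = \frac{1}{6} \cdot 19440 = 3240$)
$P - C{\left(\left(2 + Q\right) + H J{\left(6 \right)} \right)} = 3240 - \left(-6 - \frac{10}{\left(2 + 5\right) + 4 \left(-5\right)}\right) = 3240 - \left(-6 - \frac{10}{7 - 20}\right) = 3240 - \left(-6 - \frac{10}{-13}\right) = 3240 - \left(-6 - - \frac{10}{13}\right) = 3240 - \left(-6 + \frac{10}{13}\right) = 3240 - - \frac{68}{13} = 3240 + \frac{68}{13} = \frac{42188}{13}$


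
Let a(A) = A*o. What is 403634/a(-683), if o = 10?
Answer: -201817/3415 ≈ -59.097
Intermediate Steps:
a(A) = 10*A (a(A) = A*10 = 10*A)
403634/a(-683) = 403634/((10*(-683))) = 403634/(-6830) = 403634*(-1/6830) = -201817/3415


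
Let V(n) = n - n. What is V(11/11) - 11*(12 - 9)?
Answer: -33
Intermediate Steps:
V(n) = 0
V(11/11) - 11*(12 - 9) = 0 - 11*(12 - 9) = 0 - 11*3 = 0 - 1*33 = 0 - 33 = -33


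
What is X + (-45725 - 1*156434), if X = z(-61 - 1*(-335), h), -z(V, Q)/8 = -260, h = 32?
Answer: -200079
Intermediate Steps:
z(V, Q) = 2080 (z(V, Q) = -8*(-260) = 2080)
X = 2080
X + (-45725 - 1*156434) = 2080 + (-45725 - 1*156434) = 2080 + (-45725 - 156434) = 2080 - 202159 = -200079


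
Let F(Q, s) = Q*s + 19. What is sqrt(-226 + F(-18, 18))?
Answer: 3*I*sqrt(59) ≈ 23.043*I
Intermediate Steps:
F(Q, s) = 19 + Q*s
sqrt(-226 + F(-18, 18)) = sqrt(-226 + (19 - 18*18)) = sqrt(-226 + (19 - 324)) = sqrt(-226 - 305) = sqrt(-531) = 3*I*sqrt(59)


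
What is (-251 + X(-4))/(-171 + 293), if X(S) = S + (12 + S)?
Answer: -247/122 ≈ -2.0246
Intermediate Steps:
X(S) = 12 + 2*S
(-251 + X(-4))/(-171 + 293) = (-251 + (12 + 2*(-4)))/(-171 + 293) = (-251 + (12 - 8))/122 = (-251 + 4)*(1/122) = -247*1/122 = -247/122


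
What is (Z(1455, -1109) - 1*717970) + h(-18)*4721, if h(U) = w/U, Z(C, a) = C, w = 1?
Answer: -12901991/18 ≈ -7.1678e+5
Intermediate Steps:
h(U) = 1/U
(Z(1455, -1109) - 1*717970) + h(-18)*4721 = (1455 - 1*717970) + 4721/(-18) = (1455 - 717970) - 1/18*4721 = -716515 - 4721/18 = -12901991/18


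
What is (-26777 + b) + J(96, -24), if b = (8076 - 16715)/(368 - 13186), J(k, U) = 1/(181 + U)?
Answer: -53885361861/2012426 ≈ -26776.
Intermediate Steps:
b = 8639/12818 (b = -8639/(-12818) = -8639*(-1/12818) = 8639/12818 ≈ 0.67397)
(-26777 + b) + J(96, -24) = (-26777 + 8639/12818) + 1/(181 - 24) = -343218947/12818 + 1/157 = -53885361861/2012426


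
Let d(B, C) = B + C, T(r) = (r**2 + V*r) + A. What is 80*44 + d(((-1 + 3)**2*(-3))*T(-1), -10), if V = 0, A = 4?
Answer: 3450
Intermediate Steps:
T(r) = 4 + r**2 (T(r) = (r**2 + 0*r) + 4 = (r**2 + 0) + 4 = r**2 + 4 = 4 + r**2)
80*44 + d(((-1 + 3)**2*(-3))*T(-1), -10) = 80*44 + (((-1 + 3)**2*(-3))*(4 + (-1)**2) - 10) = 3520 + ((2**2*(-3))*(4 + 1) - 10) = 3520 + ((4*(-3))*5 - 10) = 3520 + (-12*5 - 10) = 3520 + (-60 - 10) = 3520 - 70 = 3450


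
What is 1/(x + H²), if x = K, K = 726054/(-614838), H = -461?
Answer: 14639/3111077632 ≈ 4.7054e-6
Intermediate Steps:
K = -17287/14639 (K = 726054*(-1/614838) = -17287/14639 ≈ -1.1809)
x = -17287/14639 ≈ -1.1809
1/(x + H²) = 1/(-17287/14639 + (-461)²) = 1/(-17287/14639 + 212521) = 1/(3111077632/14639) = 14639/3111077632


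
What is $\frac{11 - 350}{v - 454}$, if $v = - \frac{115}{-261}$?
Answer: $\frac{88479}{118379} \approx 0.74742$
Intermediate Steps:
$v = \frac{115}{261}$ ($v = \left(-115\right) \left(- \frac{1}{261}\right) = \frac{115}{261} \approx 0.44061$)
$\frac{11 - 350}{v - 454} = \frac{11 - 350}{\frac{115}{261} - 454} = - \frac{339}{- \frac{118379}{261}} = \left(-339\right) \left(- \frac{261}{118379}\right) = \frac{88479}{118379}$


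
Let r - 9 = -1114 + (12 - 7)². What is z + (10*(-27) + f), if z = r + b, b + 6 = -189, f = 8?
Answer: -1537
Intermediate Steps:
b = -195 (b = -6 - 189 = -195)
r = -1080 (r = 9 + (-1114 + (12 - 7)²) = 9 + (-1114 + 5²) = 9 + (-1114 + 25) = 9 - 1089 = -1080)
z = -1275 (z = -1080 - 195 = -1275)
z + (10*(-27) + f) = -1275 + (10*(-27) + 8) = -1275 + (-270 + 8) = -1275 - 262 = -1537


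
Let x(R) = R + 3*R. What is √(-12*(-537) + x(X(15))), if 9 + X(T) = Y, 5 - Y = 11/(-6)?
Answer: 7*√1182/3 ≈ 80.221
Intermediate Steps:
Y = 41/6 (Y = 5 - 11/(-6) = 5 - 11*(-1)/6 = 5 - 1*(-11/6) = 5 + 11/6 = 41/6 ≈ 6.8333)
X(T) = -13/6 (X(T) = -9 + 41/6 = -13/6)
x(R) = 4*R
√(-12*(-537) + x(X(15))) = √(-12*(-537) + 4*(-13/6)) = √(6444 - 26/3) = √(19306/3) = 7*√1182/3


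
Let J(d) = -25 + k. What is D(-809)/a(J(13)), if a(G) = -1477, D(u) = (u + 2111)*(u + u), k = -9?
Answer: 300948/211 ≈ 1426.3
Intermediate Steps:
J(d) = -34 (J(d) = -25 - 9 = -34)
D(u) = 2*u*(2111 + u) (D(u) = (2111 + u)*(2*u) = 2*u*(2111 + u))
D(-809)/a(J(13)) = (2*(-809)*(2111 - 809))/(-1477) = (2*(-809)*1302)*(-1/1477) = -2106636*(-1/1477) = 300948/211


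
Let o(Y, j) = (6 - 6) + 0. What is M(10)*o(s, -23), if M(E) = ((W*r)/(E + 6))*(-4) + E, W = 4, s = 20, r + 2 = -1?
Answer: 0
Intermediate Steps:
r = -3 (r = -2 - 1 = -3)
o(Y, j) = 0 (o(Y, j) = 0 + 0 = 0)
M(E) = E + 48/(6 + E) (M(E) = ((4*(-3))/(E + 6))*(-4) + E = -12/(6 + E)*(-4) + E = 48/(6 + E) + E = E + 48/(6 + E))
M(10)*o(s, -23) = ((48 + 10² + 6*10)/(6 + 10))*0 = ((48 + 100 + 60)/16)*0 = ((1/16)*208)*0 = 13*0 = 0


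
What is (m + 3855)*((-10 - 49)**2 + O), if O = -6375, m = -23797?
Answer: 57712148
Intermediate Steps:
(m + 3855)*((-10 - 49)**2 + O) = (-23797 + 3855)*((-10 - 49)**2 - 6375) = -19942*((-59)**2 - 6375) = -19942*(3481 - 6375) = -19942*(-2894) = 57712148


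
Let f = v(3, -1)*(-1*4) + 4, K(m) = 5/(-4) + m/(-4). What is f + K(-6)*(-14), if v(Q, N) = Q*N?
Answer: 25/2 ≈ 12.500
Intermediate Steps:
K(m) = -5/4 - m/4 (K(m) = 5*(-¼) + m*(-¼) = -5/4 - m/4)
v(Q, N) = N*Q
f = 16 (f = (-1*3)*(-1*4) + 4 = -3*(-4) + 4 = 12 + 4 = 16)
f + K(-6)*(-14) = 16 + (-5/4 - ¼*(-6))*(-14) = 16 + (-5/4 + 3/2)*(-14) = 16 + (¼)*(-14) = 16 - 7/2 = 25/2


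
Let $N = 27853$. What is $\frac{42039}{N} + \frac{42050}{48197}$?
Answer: $\frac{18481921}{7759717} \approx 2.3818$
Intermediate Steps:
$\frac{42039}{N} + \frac{42050}{48197} = \frac{42039}{27853} + \frac{42050}{48197} = 42039 \cdot \frac{1}{27853} + 42050 \cdot \frac{1}{48197} = \frac{243}{161} + \frac{42050}{48197} = \frac{18481921}{7759717}$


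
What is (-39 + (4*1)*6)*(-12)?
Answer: 180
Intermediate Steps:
(-39 + (4*1)*6)*(-12) = (-39 + 4*6)*(-12) = (-39 + 24)*(-12) = -15*(-12) = 180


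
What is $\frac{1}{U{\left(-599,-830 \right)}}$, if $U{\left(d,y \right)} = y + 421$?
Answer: $- \frac{1}{409} \approx -0.002445$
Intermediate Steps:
$U{\left(d,y \right)} = 421 + y$
$\frac{1}{U{\left(-599,-830 \right)}} = \frac{1}{421 - 830} = \frac{1}{-409} = - \frac{1}{409}$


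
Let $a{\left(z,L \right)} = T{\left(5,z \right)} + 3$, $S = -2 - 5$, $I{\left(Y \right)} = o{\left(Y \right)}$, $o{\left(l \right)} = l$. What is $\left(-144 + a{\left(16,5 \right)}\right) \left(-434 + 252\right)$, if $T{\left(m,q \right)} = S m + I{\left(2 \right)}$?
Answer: $31668$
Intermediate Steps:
$I{\left(Y \right)} = Y$
$S = -7$
$T{\left(m,q \right)} = 2 - 7 m$ ($T{\left(m,q \right)} = - 7 m + 2 = 2 - 7 m$)
$a{\left(z,L \right)} = -30$ ($a{\left(z,L \right)} = \left(2 - 35\right) + 3 = -33 + 3 = -30$)
$\left(-144 + a{\left(16,5 \right)}\right) \left(-434 + 252\right) = \left(-144 - 30\right) \left(-434 + 252\right) = \left(-174\right) \left(-182\right) = 31668$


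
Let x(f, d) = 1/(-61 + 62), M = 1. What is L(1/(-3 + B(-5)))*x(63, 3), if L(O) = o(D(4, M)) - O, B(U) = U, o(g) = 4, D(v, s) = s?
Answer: 33/8 ≈ 4.1250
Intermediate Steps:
x(f, d) = 1 (x(f, d) = 1/1 = 1)
L(O) = 4 - O
L(1/(-3 + B(-5)))*x(63, 3) = (4 - 1/(-3 - 5))*1 = (4 - 1/(-8))*1 = (4 - 1*(-⅛))*1 = (4 + ⅛)*1 = (33/8)*1 = 33/8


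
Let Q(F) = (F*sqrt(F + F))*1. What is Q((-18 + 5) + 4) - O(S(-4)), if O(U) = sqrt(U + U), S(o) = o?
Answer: -29*I*sqrt(2) ≈ -41.012*I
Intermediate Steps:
O(U) = sqrt(2)*sqrt(U) (O(U) = sqrt(2*U) = sqrt(2)*sqrt(U))
Q(F) = sqrt(2)*F**(3/2) (Q(F) = (F*sqrt(2*F))*1 = (F*(sqrt(2)*sqrt(F)))*1 = (sqrt(2)*F**(3/2))*1 = sqrt(2)*F**(3/2))
Q((-18 + 5) + 4) - O(S(-4)) = sqrt(2)*((-18 + 5) + 4)**(3/2) - sqrt(2)*sqrt(-4) = sqrt(2)*(-13 + 4)**(3/2) - sqrt(2)*2*I = sqrt(2)*(-9)**(3/2) - 2*I*sqrt(2) = sqrt(2)*(-27*I) - 2*I*sqrt(2) = -27*I*sqrt(2) - 2*I*sqrt(2) = -29*I*sqrt(2)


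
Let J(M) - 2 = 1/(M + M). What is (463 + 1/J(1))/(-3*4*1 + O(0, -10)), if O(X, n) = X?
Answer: -2317/60 ≈ -38.617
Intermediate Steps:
J(M) = 2 + 1/(2*M) (J(M) = 2 + 1/(M + M) = 2 + 1/(2*M))
(463 + 1/J(1))/(-3*4*1 + O(0, -10)) = (463 + 1/(2 + (1/2)/1))/(-3*4*1 + 0) = (463 + 1/(2 + (1/2)*1))/(-12*1 + 0) = (463 + 1/(2 + 1/2))/(-12 + 0) = (463 + 1/(5/2))/(-12) = (463 + 2/5)*(-1/12) = (2317/5)*(-1/12) = -2317/60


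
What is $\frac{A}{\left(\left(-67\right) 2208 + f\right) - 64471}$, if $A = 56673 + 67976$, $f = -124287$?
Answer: $- \frac{124649}{336694} \approx -0.37021$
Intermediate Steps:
$A = 124649$
$\frac{A}{\left(\left(-67\right) 2208 + f\right) - 64471} = \frac{124649}{\left(\left(-67\right) 2208 - 124287\right) - 64471} = \frac{124649}{\left(-147936 - 124287\right) - 64471} = \frac{124649}{-272223 - 64471} = \frac{124649}{-336694} = 124649 \left(- \frac{1}{336694}\right) = - \frac{124649}{336694}$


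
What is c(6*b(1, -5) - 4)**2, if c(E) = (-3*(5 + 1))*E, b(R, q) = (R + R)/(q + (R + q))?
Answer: 9216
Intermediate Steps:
b(R, q) = 2*R/(R + 2*q) (b(R, q) = (2*R)/(R + 2*q) = 2*R/(R + 2*q))
c(E) = -18*E (c(E) = (-3*6)*E = -18*E)
c(6*b(1, -5) - 4)**2 = (-18*(6*(2*1/(1 + 2*(-5))) - 4))**2 = (-18*(6*(2*1/(1 - 10)) - 4))**2 = (-18*(6*(2*1/(-9)) - 4))**2 = (-18*(6*(2*1*(-1/9)) - 4))**2 = (-18*(6*(-2/9) - 4))**2 = (-18*(-4/3 - 4))**2 = (-18*(-16/3))**2 = 96**2 = 9216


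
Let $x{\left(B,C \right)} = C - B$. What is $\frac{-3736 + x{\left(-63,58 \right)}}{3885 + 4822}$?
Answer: $- \frac{3615}{8707} \approx -0.41518$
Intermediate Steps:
$\frac{-3736 + x{\left(-63,58 \right)}}{3885 + 4822} = \frac{-3736 + \left(58 - -63\right)}{3885 + 4822} = \frac{-3736 + \left(58 + 63\right)}{8707} = \left(-3736 + 121\right) \frac{1}{8707} = \left(-3615\right) \frac{1}{8707} = - \frac{3615}{8707}$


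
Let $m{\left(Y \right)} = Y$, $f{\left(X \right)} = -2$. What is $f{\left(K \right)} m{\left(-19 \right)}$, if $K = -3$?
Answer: $38$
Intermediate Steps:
$f{\left(K \right)} m{\left(-19 \right)} = \left(-2\right) \left(-19\right) = 38$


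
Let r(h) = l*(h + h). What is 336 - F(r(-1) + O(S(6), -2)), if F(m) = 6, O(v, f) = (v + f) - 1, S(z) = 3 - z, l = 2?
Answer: 330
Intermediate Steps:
r(h) = 4*h (r(h) = 2*(h + h) = 2*(2*h) = 4*h)
O(v, f) = -1 + f + v (O(v, f) = (f + v) - 1 = -1 + f + v)
336 - F(r(-1) + O(S(6), -2)) = 336 - 1*6 = 336 - 6 = 330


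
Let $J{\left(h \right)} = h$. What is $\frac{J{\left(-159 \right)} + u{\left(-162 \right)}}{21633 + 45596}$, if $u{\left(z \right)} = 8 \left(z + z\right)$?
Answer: $- \frac{2751}{67229} \approx -0.04092$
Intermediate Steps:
$u{\left(z \right)} = 16 z$ ($u{\left(z \right)} = 8 \cdot 2 z = 16 z$)
$\frac{J{\left(-159 \right)} + u{\left(-162 \right)}}{21633 + 45596} = \frac{-159 + 16 \left(-162\right)}{21633 + 45596} = \frac{-159 - 2592}{67229} = \left(-2751\right) \frac{1}{67229} = - \frac{2751}{67229}$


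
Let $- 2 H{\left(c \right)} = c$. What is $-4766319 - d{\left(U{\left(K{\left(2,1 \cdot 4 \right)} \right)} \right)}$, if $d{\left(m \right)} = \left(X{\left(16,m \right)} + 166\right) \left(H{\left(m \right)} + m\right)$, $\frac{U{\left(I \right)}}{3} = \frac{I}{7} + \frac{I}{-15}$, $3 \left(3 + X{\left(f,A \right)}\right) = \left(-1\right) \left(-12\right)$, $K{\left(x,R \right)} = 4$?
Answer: $- \frac{166823837}{35} \approx -4.7664 \cdot 10^{6}$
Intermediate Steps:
$H{\left(c \right)} = - \frac{c}{2}$
$X{\left(f,A \right)} = 1$ ($X{\left(f,A \right)} = -3 + \frac{\left(-1\right) \left(-12\right)}{3} = -3 + \frac{1}{3} \cdot 12 = -3 + 4 = 1$)
$U{\left(I \right)} = \frac{8 I}{35}$ ($U{\left(I \right)} = 3 \left(\frac{I}{7} + \frac{I}{-15}\right) = 3 \left(I \frac{1}{7} + I \left(- \frac{1}{15}\right)\right) = 3 \left(\frac{I}{7} - \frac{I}{15}\right) = 3 \frac{8 I}{105} = \frac{8 I}{35}$)
$d{\left(m \right)} = \frac{167 m}{2}$ ($d{\left(m \right)} = \left(1 + 166\right) \left(- \frac{m}{2} + m\right) = 167 \frac{m}{2} = \frac{167 m}{2}$)
$-4766319 - d{\left(U{\left(K{\left(2,1 \cdot 4 \right)} \right)} \right)} = -4766319 - \frac{167 \cdot \frac{8}{35} \cdot 4}{2} = -4766319 - \frac{167}{2} \cdot \frac{32}{35} = -4766319 - \frac{2672}{35} = - \frac{166823837}{35}$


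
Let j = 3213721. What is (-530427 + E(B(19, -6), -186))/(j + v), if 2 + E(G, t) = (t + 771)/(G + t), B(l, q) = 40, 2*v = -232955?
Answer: -77443219/452197551 ≈ -0.17126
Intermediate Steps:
v = -232955/2 (v = (½)*(-232955) = -232955/2 ≈ -1.1648e+5)
E(G, t) = -2 + (771 + t)/(G + t) (E(G, t) = -2 + (t + 771)/(G + t) = -2 + (771 + t)/(G + t))
(-530427 + E(B(19, -6), -186))/(j + v) = (-530427 + (771 - 1*(-186) - 2*40)/(40 - 186))/(3213721 - 232955/2) = (-530427 + (771 + 186 - 80)/(-146))/(6194487/2) = (-530427 - 1/146*877)*(2/6194487) = (-530427 - 877/146)*(2/6194487) = -77443219/146*2/6194487 = -77443219/452197551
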